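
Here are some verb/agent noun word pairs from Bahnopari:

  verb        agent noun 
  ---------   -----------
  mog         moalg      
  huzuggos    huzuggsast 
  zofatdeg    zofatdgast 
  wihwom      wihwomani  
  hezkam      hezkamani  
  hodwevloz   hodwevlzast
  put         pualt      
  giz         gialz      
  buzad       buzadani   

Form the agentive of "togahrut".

togahrtast

"togahrut" has 3 vowels. The stems with 3 vowels (zofatdeg → zofatdgast, hodwevloz → hodwevlzast, huzuggos → huzuggsast) delete the last vowel and add -ast.
The other patterns: stems with 1 vowel insert -al- after the first vowel; stems with 2 vowels add -ani.
So togahrut → togahrtast.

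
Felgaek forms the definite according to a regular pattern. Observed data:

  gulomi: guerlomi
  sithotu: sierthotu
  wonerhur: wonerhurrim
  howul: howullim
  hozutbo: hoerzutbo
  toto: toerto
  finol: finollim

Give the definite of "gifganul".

gifganullim

finol and hozutbo both have last vowel 'o' yet inflect differently (finollim, hoerzutbo), so the last vowel is not what conditions the rule; whether the stem ends in a vowel or a consonant is.
"gifganul" ends in a consonant. The stems ending in a consonant (wonerhur → wonerhurrim, howul → howullim, finol → finollim) double the final consonant and add -im.
So gifganul → gifganullim.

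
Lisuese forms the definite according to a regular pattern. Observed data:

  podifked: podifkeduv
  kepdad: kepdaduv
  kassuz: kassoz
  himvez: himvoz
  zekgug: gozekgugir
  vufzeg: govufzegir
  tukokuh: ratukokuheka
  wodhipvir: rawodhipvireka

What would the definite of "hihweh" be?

rahihweheka

"hihweh" ends in -h. The one such stem in the data (tukokuh → ratukokuheka) adds ra- … -eka around the stem, so the same rule applies.
So hihweh → rahihweheka.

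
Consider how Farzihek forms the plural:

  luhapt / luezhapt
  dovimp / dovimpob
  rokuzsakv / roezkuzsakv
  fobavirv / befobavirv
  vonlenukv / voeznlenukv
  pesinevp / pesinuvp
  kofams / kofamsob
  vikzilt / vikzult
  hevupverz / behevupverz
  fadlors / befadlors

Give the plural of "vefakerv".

bevefakerv

"vefakerv" has second-to-last letter 'r'. The stems whose second-to-last letter is 'r' (hevupverz → behevupverz, fobavirv → befobavirv, fadlors → befadlors) add the prefix be-.
So vefakerv → bevefakerv.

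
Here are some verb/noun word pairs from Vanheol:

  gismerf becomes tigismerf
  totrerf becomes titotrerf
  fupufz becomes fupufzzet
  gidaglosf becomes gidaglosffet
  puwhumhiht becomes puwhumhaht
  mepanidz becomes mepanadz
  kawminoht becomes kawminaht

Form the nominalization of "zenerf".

gismerf and gidaglosf both end in -f yet inflect differently (tigismerf, gidaglosffet), so the final letter is not what conditions the rule; the second-to-last letter is.
"zenerf" has second-to-last letter 'r'. The stems whose second-to-last letter is 'r' (gismerf → tigismerf, totrerf → titotrerf) add the prefix ti-.
The other patterns: stems whose second-to-last letter is 'f' or 's' double the final consonant and add -et; stems whose second-to-last letter is 'd' or 'h' change the last vowel to 'a'.
So zenerf → tizenerf.

tizenerf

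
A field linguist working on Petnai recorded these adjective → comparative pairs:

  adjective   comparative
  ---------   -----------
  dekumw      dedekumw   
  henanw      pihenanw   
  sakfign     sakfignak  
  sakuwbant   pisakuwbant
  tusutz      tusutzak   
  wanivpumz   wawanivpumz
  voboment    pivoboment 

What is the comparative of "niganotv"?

niganotvak

henanw and dekumw both end in -w yet inflect differently (pihenanw, dedekumw), so the final letter is not what conditions the rule; the second-to-last letter is.
"niganotv" has second-to-last letter 't'. The one such stem in the data (tusutz → tusutzak) adds -ak, so the same rule applies.
The other patterns: stems whose second-to-last letter is 'n' add the prefix pi-; stems whose second-to-last letter is 'm' repeat the first consonant+vowel as a prefix.
So niganotv → niganotvak.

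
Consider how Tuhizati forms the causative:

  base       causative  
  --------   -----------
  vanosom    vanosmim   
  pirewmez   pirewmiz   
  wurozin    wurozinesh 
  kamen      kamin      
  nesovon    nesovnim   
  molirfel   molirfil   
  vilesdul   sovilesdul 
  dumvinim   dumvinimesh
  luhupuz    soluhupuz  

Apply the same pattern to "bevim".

bevimesh

"bevim" has last vowel 'i'. The stems whose last vowel is 'i' (wurozin → wurozinesh, dumvinim → dumvinimesh) add -esh.
So bevim → bevimesh.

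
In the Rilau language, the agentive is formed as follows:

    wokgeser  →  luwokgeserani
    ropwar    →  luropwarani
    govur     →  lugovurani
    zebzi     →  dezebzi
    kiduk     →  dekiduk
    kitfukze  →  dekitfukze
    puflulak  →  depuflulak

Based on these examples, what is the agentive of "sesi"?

desesi

"sesi" ends in -i. The one such stem in the data (zebzi → dezebzi) adds the prefix de-, so the same rule applies.
The other pattern: stems ending in -r add lu- … -ani around the stem.
So sesi → desesi.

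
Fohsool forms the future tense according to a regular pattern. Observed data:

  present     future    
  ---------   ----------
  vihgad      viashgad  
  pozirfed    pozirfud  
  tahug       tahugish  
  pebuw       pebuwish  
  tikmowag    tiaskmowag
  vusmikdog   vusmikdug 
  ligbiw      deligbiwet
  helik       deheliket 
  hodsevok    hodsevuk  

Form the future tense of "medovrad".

measdovrad

tikmowag and tahug both end in -g yet inflect differently (tiaskmowag, tahugish), so the final letter is not what conditions the rule; the last vowel is.
"medovrad" has last vowel 'a'. The stems whose last vowel is 'a' (tikmowag → tiaskmowag, vihgad → viashgad) insert -as- after the first vowel.
So medovrad → measdovrad.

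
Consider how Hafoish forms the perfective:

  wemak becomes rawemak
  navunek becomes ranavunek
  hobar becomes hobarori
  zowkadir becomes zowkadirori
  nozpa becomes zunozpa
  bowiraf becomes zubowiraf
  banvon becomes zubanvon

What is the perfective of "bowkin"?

wemak and hobar both have last vowel 'a' yet inflect differently (rawemak, hobarori), so the last vowel is not what conditions the rule; the final letter is.
"bowkin" ends in -n. The one such stem in the data (banvon → zubanvon) adds the prefix zu-, so the same rule applies.
So bowkin → zubowkin.

zubowkin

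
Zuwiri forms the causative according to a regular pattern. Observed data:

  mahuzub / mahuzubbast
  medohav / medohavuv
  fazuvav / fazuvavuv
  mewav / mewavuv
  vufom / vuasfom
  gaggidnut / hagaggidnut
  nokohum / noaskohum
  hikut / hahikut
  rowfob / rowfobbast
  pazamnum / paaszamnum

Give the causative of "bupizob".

bupizobbast

mahuzub and pazamnum both have last vowel 'u' yet inflect differently (mahuzubbast, paaszamnum), so the last vowel is not what conditions the rule; the final letter is.
"bupizob" ends in -b. The stems ending in -b (mahuzub → mahuzubbast, rowfob → rowfobbast) double the final consonant and add -ast.
So bupizob → bupizobbast.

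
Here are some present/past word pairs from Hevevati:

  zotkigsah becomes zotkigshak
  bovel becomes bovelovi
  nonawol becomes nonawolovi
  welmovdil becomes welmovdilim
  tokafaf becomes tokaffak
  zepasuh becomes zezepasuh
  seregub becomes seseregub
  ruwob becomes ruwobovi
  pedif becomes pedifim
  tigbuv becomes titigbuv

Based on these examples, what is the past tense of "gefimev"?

tokafaf and pedif both end in -f yet inflect differently (tokaffak, pedifim), so the final letter is not what conditions the rule; the last vowel is.
"gefimev" has last vowel 'e'. The one such stem in the data (bovel → bovelovi) adds -ovi, so the same rule applies.
The other patterns: stems whose last vowel is 'a' delete the last vowel and add -ak; stems whose last vowel is 'i' add -im; stems whose last vowel is 'u' repeat the first consonant+vowel as a prefix.
So gefimev → gefimevovi.

gefimevovi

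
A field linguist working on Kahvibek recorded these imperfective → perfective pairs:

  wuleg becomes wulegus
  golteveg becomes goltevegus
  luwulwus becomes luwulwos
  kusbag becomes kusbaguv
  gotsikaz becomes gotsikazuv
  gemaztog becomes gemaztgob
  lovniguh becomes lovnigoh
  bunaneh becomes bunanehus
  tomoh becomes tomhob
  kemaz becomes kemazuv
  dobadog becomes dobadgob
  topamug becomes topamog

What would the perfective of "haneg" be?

hanegus

"haneg" has last vowel 'e'. The stems whose last vowel is 'e' (wuleg → wulegus, bunaneh → bunanehus, golteveg → goltevegus) add -us.
The other patterns: stems whose last vowel is 'u' change the last vowel to 'o'; stems whose last vowel is 'o' delete the last vowel and add -ob; stems whose last vowel is 'a' add -uv.
So haneg → hanegus.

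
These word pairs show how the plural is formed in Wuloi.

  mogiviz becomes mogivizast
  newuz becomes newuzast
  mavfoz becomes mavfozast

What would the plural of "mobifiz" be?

Every pair shown (mogiviz → mogivizast, newuz → newuzast, mavfoz → mavfozast) follows the same rule: add -ast.
So mobifiz → mobifizast.

mobifizast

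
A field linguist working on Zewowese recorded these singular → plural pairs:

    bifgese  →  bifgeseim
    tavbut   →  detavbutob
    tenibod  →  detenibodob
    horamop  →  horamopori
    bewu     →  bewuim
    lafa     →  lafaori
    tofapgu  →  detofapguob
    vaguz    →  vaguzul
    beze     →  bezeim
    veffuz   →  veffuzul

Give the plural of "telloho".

"telloho" begins with t-. The stems beginning with t- (tenibod → detenibodob, tofapgu → detofapguob, tavbut → detavbutob) add de- … -ob around the stem.
The other patterns: stems beginning with v- add -ul; stems beginning with b- add -im; stems beginning with h- or l- add -ori.
So telloho → detellohoob.

detellohoob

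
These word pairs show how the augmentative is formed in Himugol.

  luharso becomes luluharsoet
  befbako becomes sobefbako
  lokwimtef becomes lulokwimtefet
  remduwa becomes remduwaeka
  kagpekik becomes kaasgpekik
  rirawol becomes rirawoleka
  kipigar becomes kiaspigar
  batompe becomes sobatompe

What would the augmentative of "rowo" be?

rowoeka

luharso and befbako both end in -o yet inflect differently (luluharsoet, sobefbako), so the final letter is not what conditions the rule; the first letter is.
"rowo" begins with r-. The stems beginning with r- (rirawol → rirawoleka, remduwa → remduwaeka) add -eka.
So rowo → rowoeka.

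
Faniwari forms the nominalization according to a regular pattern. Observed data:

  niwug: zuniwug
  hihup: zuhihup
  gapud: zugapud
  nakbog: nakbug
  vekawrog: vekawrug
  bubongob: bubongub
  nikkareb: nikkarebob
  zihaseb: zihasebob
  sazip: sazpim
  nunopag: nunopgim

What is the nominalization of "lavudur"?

"lavudur" has last vowel 'u'. The stems whose last vowel is 'u' (niwug → zuniwug, hihup → zuhihup, gapud → zugapud) add the prefix zu-.
The other patterns: stems whose last vowel is 'o' change the last vowel to 'u'; stems whose last vowel is 'e' add -ob; stems whose last vowel is 'a' or 'i' delete the last vowel and add -im.
So lavudur → zulavudur.

zulavudur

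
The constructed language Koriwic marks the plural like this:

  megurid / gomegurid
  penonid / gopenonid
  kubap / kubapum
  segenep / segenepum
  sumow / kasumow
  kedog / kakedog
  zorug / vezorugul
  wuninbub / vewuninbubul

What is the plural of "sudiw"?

gosudiw

"sudiw" has last vowel 'i'. The stems whose last vowel is 'i' (megurid → gomegurid, penonid → gopenonid) add the prefix go-.
So sudiw → gosudiw.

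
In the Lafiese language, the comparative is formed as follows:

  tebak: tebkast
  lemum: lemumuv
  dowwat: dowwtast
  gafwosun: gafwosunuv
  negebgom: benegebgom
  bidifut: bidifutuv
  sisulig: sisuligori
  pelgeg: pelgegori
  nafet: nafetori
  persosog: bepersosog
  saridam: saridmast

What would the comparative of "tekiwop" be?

betekiwop

negebgom and lemum both end in -m yet inflect differently (benegebgom, lemumuv), so the final letter is not what conditions the rule; the last vowel is.
"tekiwop" has last vowel 'o'. The stems whose last vowel is 'o' (negebgom → benegebgom, persosog → bepersosog) add the prefix be-.
The other patterns: stems whose last vowel is 'u' add -uv; stems whose last vowel is 'e' or 'i' add -ori; stems whose last vowel is 'a' delete the last vowel and add -ast.
So tekiwop → betekiwop.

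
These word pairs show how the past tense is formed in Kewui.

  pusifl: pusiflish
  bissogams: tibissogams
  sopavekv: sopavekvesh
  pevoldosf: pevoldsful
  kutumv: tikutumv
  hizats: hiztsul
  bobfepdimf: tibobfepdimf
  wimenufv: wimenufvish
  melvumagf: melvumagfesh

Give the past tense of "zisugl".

zisuglesh

"zisugl" has second-to-last letter 'g'. The one such stem in the data (melvumagf → melvumagfesh) adds -esh, so the same rule applies.
The other patterns: stems whose second-to-last letter is 's' or 't' delete the last vowel and add -ul; stems whose second-to-last letter is 'm' add the prefix ti-; stems whose second-to-last letter is 'f' add -ish.
So zisugl → zisuglesh.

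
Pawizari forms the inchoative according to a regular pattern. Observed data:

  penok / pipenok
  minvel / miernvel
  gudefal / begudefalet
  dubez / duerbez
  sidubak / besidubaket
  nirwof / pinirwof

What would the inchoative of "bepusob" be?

"bepusob" has last vowel 'o'. The stems whose last vowel is 'o' (penok → pipenok, nirwof → pinirwof) add the prefix pi-.
So bepusob → pibepusob.

pibepusob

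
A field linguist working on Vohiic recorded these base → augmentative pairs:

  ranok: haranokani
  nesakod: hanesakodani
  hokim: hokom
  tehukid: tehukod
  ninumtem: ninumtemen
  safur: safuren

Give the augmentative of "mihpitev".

mihpiteven

nesakod and tehukid both end in -d yet inflect differently (hanesakodani, tehukod), so the final letter is not what conditions the rule; the last vowel is.
"mihpitev" has last vowel 'e'. The one such stem in the data (ninumtem → ninumtemen) adds -en, so the same rule applies.
The other patterns: stems whose last vowel is 'o' add ha- … -ani around the stem; stems whose last vowel is 'i' change the last vowel to 'o'.
So mihpitev → mihpiteven.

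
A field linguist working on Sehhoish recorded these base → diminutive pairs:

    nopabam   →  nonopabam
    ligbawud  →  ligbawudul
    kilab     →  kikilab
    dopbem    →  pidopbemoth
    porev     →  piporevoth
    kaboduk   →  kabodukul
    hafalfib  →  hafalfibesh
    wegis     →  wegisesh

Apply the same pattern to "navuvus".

"navuvus" has last vowel 'u'. The stems whose last vowel is 'u' (ligbawud → ligbawudul, kaboduk → kabodukul) add -ul.
The other patterns: stems whose last vowel is 'a' repeat the first consonant+vowel as a prefix; stems whose last vowel is 'e' add pi- … -oth around the stem; stems whose last vowel is 'i' add -esh.
So navuvus → navuvusul.

navuvusul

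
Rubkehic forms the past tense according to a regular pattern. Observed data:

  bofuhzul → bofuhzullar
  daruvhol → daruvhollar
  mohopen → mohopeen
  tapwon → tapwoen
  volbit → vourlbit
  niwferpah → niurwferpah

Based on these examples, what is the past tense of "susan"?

daruvhol and tapwon both have last vowel 'o' yet inflect differently (daruvhollar, tapwoen), so the last vowel is not what conditions the rule; the final letter is.
"susan" ends in -n. The stems ending in -n (mohopen → mohopeen, tapwon → tapwoen) drop the final letter and add -en.
The other patterns: stems ending in -l double the final consonant and add -ar; stems ending in -h or -t insert -ur- after the first vowel.
So susan → susaen.

susaen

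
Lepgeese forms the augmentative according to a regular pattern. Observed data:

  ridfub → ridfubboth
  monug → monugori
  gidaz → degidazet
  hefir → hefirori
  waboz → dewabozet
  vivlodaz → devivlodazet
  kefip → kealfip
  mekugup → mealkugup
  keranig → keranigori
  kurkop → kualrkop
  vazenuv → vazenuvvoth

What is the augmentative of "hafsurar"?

hafsurarori

kurkop and waboz both have last vowel 'o' yet inflect differently (kualrkop, dewabozet), so the last vowel is not what conditions the rule; the final letter is.
"hafsurar" ends in -r. The one such stem in the data (hefir → hefirori) adds -ori, so the same rule applies.
So hafsurar → hafsurarori.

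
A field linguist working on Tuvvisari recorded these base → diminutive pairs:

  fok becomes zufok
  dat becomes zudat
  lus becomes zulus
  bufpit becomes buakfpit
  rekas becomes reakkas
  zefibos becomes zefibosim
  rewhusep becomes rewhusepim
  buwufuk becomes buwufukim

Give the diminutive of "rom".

"rom" has 1 vowel. The stems with 1 vowel (fok → zufok, dat → zudat, lus → zulus) add the prefix zu-.
The other patterns: stems with 2 vowels insert -ak- after the first vowel; stems with 3 vowels add -im.
So rom → zurom.

zurom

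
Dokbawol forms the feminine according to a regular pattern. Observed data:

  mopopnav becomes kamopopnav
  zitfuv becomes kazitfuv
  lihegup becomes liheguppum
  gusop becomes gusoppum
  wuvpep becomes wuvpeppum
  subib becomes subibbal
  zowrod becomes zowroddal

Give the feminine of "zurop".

zuroppum

zitfuv and lihegup both have last vowel 'u' yet inflect differently (kazitfuv, liheguppum), so the last vowel is not what conditions the rule; the final letter is.
"zurop" ends in -p. The stems ending in -p (lihegup → liheguppum, gusop → gusoppum, wuvpep → wuvpeppum) double the final consonant and add -um.
The other patterns: stems ending in -v add the prefix ka-; stems ending in -b or -d double the final consonant and add -al.
So zurop → zuroppum.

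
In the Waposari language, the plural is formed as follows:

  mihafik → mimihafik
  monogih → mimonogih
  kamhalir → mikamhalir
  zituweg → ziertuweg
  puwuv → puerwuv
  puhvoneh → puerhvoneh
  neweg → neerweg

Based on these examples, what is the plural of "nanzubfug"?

monogih and puhvoneh both end in -h yet inflect differently (mimonogih, puerhvoneh), so the final letter is not what conditions the rule; the last vowel is.
"nanzubfug" has last vowel 'u'. The one such stem in the data (puwuv → puerwuv) inserts -er- after the first vowel (as do zituweg, puhvoneh), so the same rule applies.
The other pattern: stems whose last vowel is 'i' add the prefix mi-.
So nanzubfug → naernzubfug.

naernzubfug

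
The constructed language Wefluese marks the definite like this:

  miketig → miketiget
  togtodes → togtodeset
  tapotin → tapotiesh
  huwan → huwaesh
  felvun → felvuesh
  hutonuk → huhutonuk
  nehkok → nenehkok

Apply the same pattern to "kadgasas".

"kadgasas" ends in -s. The one such stem in the data (togtodes → togtodeset) adds -et, so the same rule applies.
So kadgasas → kadgasaset.

kadgasaset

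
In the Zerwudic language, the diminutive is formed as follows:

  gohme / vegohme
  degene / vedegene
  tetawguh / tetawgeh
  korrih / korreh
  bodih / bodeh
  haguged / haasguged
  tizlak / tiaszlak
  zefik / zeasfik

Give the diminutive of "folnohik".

gohme and haguged both have last vowel 'e' yet inflect differently (vegohme, haasguged), so the last vowel is not what conditions the rule; the final letter is.
"folnohik" ends in -k. The stems ending in -k (tizlak → tiaszlak, zefik → zeasfik) insert -as- after the first vowel.
The other patterns: stems ending in -e add the prefix ve-; stems ending in -h change the last vowel to 'e'.
So folnohik → foaslnohik.

foaslnohik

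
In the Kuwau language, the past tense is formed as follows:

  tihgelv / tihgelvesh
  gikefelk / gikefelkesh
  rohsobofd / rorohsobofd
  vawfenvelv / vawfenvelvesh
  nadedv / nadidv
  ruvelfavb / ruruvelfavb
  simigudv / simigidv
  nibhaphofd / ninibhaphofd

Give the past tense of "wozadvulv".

wozadvulvesh

simigudv and tihgelv both end in -v yet inflect differently (simigidv, tihgelvesh), so the final letter is not what conditions the rule; the second-to-last letter is.
"wozadvulv" has second-to-last letter 'l'. The stems whose second-to-last letter is 'l' (tihgelv → tihgelvesh, vawfenvelv → vawfenvelvesh, gikefelk → gikefelkesh) add -esh.
The other patterns: stems whose second-to-last letter is 'd' change the last vowel to 'i'; stems whose second-to-last letter is 'f' or 'v' repeat the first consonant+vowel as a prefix.
So wozadvulv → wozadvulvesh.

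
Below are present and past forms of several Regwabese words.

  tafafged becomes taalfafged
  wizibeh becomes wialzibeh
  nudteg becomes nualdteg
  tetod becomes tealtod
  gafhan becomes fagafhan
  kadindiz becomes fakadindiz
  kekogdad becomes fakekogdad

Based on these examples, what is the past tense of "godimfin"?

fagodimfin

tafafged and kekogdad both end in -d yet inflect differently (taalfafged, fakekogdad), so the final letter is not what conditions the rule; the last vowel is.
"godimfin" has last vowel 'i'. The one such stem in the data (kadindiz → fakadindiz) adds the prefix fa-, so the same rule applies.
So godimfin → fagodimfin.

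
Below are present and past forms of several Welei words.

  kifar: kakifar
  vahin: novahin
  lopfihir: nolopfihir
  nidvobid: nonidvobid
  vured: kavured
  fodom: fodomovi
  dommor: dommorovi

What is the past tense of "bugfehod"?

dommor and lopfihir both end in -r yet inflect differently (dommorovi, nolopfihir), so the final letter is not what conditions the rule; the last vowel is.
"bugfehod" has last vowel 'o'. The stems whose last vowel is 'o' (dommor → dommorovi, fodom → fodomovi) add -ovi.
So bugfehod → bugfehodovi.

bugfehodovi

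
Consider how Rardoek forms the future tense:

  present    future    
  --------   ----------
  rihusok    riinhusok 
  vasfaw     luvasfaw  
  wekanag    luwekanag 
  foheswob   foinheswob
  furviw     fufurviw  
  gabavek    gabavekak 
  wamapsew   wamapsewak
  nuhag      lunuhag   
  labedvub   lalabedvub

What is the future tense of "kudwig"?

"kudwig" has last vowel 'i'. The one such stem in the data (furviw → fufurviw) repeats the first consonant+vowel as a prefix (as does labedvub), so the same rule applies.
The other patterns: stems whose last vowel is 'e' add -ak; stems whose last vowel is 'o' insert -in- after the first vowel; stems whose last vowel is 'a' add the prefix lu-.
So kudwig → kukudwig.

kukudwig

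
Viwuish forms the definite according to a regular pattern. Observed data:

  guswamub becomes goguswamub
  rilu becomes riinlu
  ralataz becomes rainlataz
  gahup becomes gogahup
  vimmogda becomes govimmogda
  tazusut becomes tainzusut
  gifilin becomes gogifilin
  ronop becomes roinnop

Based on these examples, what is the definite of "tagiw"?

"tagiw" begins with t-. The one such stem in the data (tazusut → tainzusut) inserts -in- after the first vowel (as do rilu, ralataz), so the same rule applies.
The other pattern: stems beginning with g- or v- add the prefix go-.
So tagiw → taingiw.

taingiw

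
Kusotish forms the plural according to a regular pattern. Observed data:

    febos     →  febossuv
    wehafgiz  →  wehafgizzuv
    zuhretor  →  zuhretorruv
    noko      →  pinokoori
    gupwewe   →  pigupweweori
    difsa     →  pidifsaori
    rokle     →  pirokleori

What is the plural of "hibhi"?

"hibhi" ends in a vowel. The stems ending in a vowel (noko → pinokoori, gupwewe → pigupweweori, difsa → pidifsaori) add pi- … -ori around the stem.
So hibhi → pihibhiori.

pihibhiori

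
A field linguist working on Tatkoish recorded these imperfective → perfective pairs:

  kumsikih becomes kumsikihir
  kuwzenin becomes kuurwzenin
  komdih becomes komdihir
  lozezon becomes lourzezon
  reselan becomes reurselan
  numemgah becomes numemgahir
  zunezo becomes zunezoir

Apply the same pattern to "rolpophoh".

rolpophohir

reselan and numemgah both have last vowel 'a' yet inflect differently (reurselan, numemgahir), so the last vowel is not what conditions the rule; the final letter is.
"rolpophoh" ends in -h. The stems ending in -h (numemgah → numemgahir, komdih → komdihir, kumsikih → kumsikihir) add -ir.
So rolpophoh → rolpophohir.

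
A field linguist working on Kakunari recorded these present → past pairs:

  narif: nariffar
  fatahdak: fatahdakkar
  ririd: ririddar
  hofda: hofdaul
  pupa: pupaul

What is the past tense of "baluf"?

baluffar

"baluf" ends in a consonant. The stems ending in a consonant (narif → nariffar, fatahdak → fatahdakkar, ririd → ririddar) double the final consonant and add -ar.
The other pattern: stems ending in a vowel add -ul.
So baluf → baluffar.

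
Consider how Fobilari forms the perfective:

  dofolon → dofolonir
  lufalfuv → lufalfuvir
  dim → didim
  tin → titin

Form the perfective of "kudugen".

kudugenir

dofolon and tin both end in -n yet inflect differently (dofolonir, titin), so the final letter is not what conditions the rule; the number of vowels is.
"kudugen" has 3 vowels. The stems with 3 vowels (dofolon → dofolonir, lufalfuv → lufalfuvir) add -ir.
So kudugen → kudugenir.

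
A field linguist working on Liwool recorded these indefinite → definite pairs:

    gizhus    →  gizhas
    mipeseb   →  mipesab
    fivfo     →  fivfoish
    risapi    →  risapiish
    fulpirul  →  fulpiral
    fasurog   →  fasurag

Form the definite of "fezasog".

fasurog and fivfo both have last vowel 'o' yet inflect differently (fasurag, fivfoish), so the last vowel is not what conditions the rule; whether the stem ends in a vowel or a consonant is.
"fezasog" ends in a consonant. The stems ending in a consonant (fulpirul → fulpiral, fasurog → fasurag, gizhus → gizhas) change the last vowel to 'a'.
So fezasog → fezasag.

fezasag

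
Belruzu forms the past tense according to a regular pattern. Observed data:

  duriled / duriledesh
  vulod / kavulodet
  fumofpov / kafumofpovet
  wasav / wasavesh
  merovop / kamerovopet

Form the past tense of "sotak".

sotakesh

vulod and duriled both end in -d yet inflect differently (kavulodet, duriledesh), so the final letter is not what conditions the rule; the last vowel is.
"sotak" has last vowel 'a'. The one such stem in the data (wasav → wasavesh) adds -esh, so the same rule applies.
So sotak → sotakesh.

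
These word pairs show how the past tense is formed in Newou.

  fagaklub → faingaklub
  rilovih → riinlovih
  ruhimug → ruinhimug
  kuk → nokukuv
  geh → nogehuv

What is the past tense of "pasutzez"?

painsutzez

"pasutzez" has 3 vowels. The stems with 3 vowels (ruhimug → ruinhimug, rilovih → riinlovih, fagaklub → faingaklub) insert -in- after the first vowel.
So pasutzez → painsutzez.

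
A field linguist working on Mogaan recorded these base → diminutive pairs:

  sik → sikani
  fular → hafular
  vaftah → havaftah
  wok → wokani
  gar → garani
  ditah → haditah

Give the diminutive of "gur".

gurani

gar and fular both end in -r yet inflect differently (garani, hafular), so the final letter is not what conditions the rule; the number of vowels is.
"gur" has 1 vowel. The stems with 1 vowel (wok → wokani, sik → sikani, gar → garani) add -ani.
So gur → gurani.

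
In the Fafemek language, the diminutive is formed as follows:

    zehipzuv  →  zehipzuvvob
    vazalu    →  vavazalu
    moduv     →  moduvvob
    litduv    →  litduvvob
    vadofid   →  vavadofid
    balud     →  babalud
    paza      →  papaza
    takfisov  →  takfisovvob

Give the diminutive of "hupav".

hupavvob

"hupav" ends in -v. The stems ending in -v (litduv → litduvvob, takfisov → takfisovvob, zehipzuv → zehipzuvvob) double the final consonant and add -ob.
The other pattern: stems ending in -a, -d or -u repeat the first consonant+vowel as a prefix.
So hupav → hupavvob.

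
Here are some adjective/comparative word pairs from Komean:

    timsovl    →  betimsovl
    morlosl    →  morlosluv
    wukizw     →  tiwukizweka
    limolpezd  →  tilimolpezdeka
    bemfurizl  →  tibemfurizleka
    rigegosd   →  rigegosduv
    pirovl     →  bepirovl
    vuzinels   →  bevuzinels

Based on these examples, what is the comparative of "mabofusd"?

rigegosd and limolpezd both end in -d yet inflect differently (rigegosduv, tilimolpezdeka), so the final letter is not what conditions the rule; the second-to-last letter is.
"mabofusd" has second-to-last letter 's'. The stems whose second-to-last letter is 's' (rigegosd → rigegosduv, morlosl → morlosluv) add -uv.
So mabofusd → mabofusduv.

mabofusduv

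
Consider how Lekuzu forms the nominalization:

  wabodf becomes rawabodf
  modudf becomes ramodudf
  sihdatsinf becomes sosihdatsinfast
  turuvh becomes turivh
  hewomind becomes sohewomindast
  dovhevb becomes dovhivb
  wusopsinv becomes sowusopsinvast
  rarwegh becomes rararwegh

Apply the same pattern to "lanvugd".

ralanvugd

sihdatsinf and modudf both end in -f yet inflect differently (sosihdatsinfast, ramodudf), so the final letter is not what conditions the rule; the second-to-last letter is.
"lanvugd" has second-to-last letter 'g'. The one such stem in the data (rarwegh → rararwegh) adds the prefix ra-, so the same rule applies.
The other patterns: stems whose second-to-last letter is 'v' change the last vowel to 'i'; stems whose second-to-last letter is 'n' add so- … -ast around the stem.
So lanvugd → ralanvugd.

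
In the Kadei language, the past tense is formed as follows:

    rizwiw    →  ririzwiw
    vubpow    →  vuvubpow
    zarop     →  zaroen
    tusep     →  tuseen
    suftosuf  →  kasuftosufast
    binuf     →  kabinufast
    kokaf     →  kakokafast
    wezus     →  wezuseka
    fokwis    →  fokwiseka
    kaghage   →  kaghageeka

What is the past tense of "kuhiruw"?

"kuhiruw" ends in -w. The stems ending in -w (rizwiw → ririzwiw, vubpow → vuvubpow) repeat the first consonant+vowel as a prefix.
The other patterns: stems ending in -p drop the final letter and add -en; stems ending in -f add ka- … -ast around the stem; stems ending in -e or -s add -eka.
So kuhiruw → kukuhiruw.

kukuhiruw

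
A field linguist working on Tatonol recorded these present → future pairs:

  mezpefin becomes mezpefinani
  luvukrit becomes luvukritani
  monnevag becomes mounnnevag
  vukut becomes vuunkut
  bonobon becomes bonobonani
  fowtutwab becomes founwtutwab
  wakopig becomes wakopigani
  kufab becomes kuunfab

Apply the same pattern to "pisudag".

piunsudag

vukut and luvukrit both end in -t yet inflect differently (vuunkut, luvukritani), so the final letter is not what conditions the rule; the last vowel is.
"pisudag" has last vowel 'a'. The stems whose last vowel is 'a' (fowtutwab → founwtutwab, monnevag → mounnnevag, kufab → kuunfab) insert -un- after the first vowel.
So pisudag → piunsudag.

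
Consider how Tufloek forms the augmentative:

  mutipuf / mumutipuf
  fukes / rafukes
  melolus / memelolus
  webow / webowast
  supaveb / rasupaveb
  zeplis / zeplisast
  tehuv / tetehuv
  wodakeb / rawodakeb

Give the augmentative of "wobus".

wowobus

melolus and fukes both end in -s yet inflect differently (memelolus, rafukes), so the final letter is not what conditions the rule; the last vowel is.
"wobus" has last vowel 'u'. The stems whose last vowel is 'u' (mutipuf → mumutipuf, tehuv → tetehuv, melolus → memelolus) repeat the first consonant+vowel as a prefix.
The other patterns: stems whose last vowel is 'e' add the prefix ra-; stems whose last vowel is 'i' or 'o' add -ast.
So wobus → wowobus.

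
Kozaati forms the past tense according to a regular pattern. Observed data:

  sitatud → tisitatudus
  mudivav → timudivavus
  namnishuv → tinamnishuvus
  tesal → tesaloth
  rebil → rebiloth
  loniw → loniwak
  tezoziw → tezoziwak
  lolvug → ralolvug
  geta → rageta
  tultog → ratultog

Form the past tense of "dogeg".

mudivav and tesal both have last vowel 'a' yet inflect differently (timudivavus, tesaloth), so the last vowel is not what conditions the rule; the final letter is.
"dogeg" ends in -g. The stems ending in -g (lolvug → ralolvug, tultog → ratultog) add the prefix ra-.
So dogeg → radogeg.

radogeg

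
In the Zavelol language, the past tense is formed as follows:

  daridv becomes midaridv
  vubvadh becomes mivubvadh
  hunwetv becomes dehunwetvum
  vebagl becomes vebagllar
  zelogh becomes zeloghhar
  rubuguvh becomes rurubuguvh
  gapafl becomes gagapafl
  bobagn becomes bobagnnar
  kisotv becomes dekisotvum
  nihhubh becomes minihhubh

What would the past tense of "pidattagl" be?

nihhubh and zelogh both end in -h yet inflect differently (minihhubh, zeloghhar), so the final letter is not what conditions the rule; the second-to-last letter is.
"pidattagl" has second-to-last letter 'g'. The stems whose second-to-last letter is 'g' (bobagn → bobagnnar, zelogh → zeloghhar, vebagl → vebagllar) double the final consonant and add -ar.
The other patterns: stems whose second-to-last letter is 'b' or 'd' add the prefix mi-; stems whose second-to-last letter is 't' add de- … -um around the stem; stems whose second-to-last letter is 'f' or 'v' repeat the first consonant+vowel as a prefix.
So pidattagl → pidattagllar.

pidattagllar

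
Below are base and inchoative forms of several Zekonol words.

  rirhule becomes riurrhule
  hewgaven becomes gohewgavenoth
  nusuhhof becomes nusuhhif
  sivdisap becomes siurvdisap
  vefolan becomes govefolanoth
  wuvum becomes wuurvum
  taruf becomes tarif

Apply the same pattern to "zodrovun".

gozodrovunoth

"zodrovun" ends in -n. The stems ending in -n (hewgaven → gohewgavenoth, vefolan → govefolanoth) add go- … -oth around the stem.
The other patterns: stems ending in -f change the last vowel to 'i'; stems ending in -e, -m or -p insert -ur- after the first vowel.
So zodrovun → gozodrovunoth.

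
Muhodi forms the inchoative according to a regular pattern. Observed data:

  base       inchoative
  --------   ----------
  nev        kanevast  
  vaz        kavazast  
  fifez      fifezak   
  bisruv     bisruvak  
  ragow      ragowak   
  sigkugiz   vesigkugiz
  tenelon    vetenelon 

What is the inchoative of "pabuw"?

pabuwak

vaz and fifez both end in -z yet inflect differently (kavazast, fifezak), so the final letter is not what conditions the rule; the number of vowels is.
"pabuw" has 2 vowels. The stems with 2 vowels (fifez → fifezak, bisruv → bisruvak, ragow → ragowak) add -ak.
So pabuw → pabuwak.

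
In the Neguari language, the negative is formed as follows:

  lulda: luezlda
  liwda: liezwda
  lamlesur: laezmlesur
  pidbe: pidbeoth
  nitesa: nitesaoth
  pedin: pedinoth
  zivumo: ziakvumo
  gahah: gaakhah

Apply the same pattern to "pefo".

pefooth

lulda and nitesa both end in -a yet inflect differently (luezlda, nitesaoth), so the final letter is not what conditions the rule; the first letter is.
"pefo" begins with p-. The stems beginning with p- (pidbe → pidbeoth, pedin → pedinoth) add -oth.
The other patterns: stems beginning with l- insert -ez- after the first vowel; stems beginning with g- or z- insert -ak- after the first vowel.
So pefo → pefooth.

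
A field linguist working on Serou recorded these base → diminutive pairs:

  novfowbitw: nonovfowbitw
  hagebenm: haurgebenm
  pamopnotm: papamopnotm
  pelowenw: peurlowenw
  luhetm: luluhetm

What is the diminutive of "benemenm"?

beurnemenm

pamopnotm and hagebenm both end in -m yet inflect differently (papamopnotm, haurgebenm), so the final letter is not what conditions the rule; the second-to-last letter is.
"benemenm" has second-to-last letter 'n'. The stems whose second-to-last letter is 'n' (hagebenm → haurgebenm, pelowenw → peurlowenw) insert -ur- after the first vowel.
The other pattern: stems whose second-to-last letter is 't' repeat the first consonant+vowel as a prefix.
So benemenm → beurnemenm.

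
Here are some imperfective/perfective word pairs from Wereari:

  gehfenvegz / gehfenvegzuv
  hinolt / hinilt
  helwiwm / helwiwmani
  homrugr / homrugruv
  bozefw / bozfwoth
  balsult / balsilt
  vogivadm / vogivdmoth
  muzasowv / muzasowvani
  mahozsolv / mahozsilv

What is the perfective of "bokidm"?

bokdmoth

"bokidm" has second-to-last letter 'd'. The one such stem in the data (vogivadm → vogivdmoth) deletes the last vowel and adds -oth (as does bozefw), so the same rule applies.
The other patterns: stems whose second-to-last letter is 'g' add -uv; stems whose second-to-last letter is 'w' add -ani; stems whose second-to-last letter is 'l' change the last vowel to 'i'.
So bokidm → bokdmoth.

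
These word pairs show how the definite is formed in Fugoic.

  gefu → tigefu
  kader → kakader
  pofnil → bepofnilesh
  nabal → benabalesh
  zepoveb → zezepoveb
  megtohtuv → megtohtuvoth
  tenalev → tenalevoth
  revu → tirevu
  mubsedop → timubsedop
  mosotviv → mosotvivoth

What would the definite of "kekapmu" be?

tikekapmu

pofnil and mosotviv both have last vowel 'i' yet inflect differently (bepofnilesh, mosotvivoth), so the last vowel is not what conditions the rule; the final letter is.
"kekapmu" ends in -u. The stems ending in -u (gefu → tigefu, revu → tirevu) add the prefix ti-.
The other patterns: stems ending in -l add be- … -esh around the stem; stems ending in -v add -oth; stems ending in -b or -r repeat the first consonant+vowel as a prefix.
So kekapmu → tikekapmu.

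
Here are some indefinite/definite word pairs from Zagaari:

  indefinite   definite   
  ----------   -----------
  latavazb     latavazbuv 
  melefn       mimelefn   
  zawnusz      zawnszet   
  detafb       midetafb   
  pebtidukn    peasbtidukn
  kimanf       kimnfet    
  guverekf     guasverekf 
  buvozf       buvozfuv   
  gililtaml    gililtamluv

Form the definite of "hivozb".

latavazb and detafb both end in -b yet inflect differently (latavazbuv, midetafb), so the final letter is not what conditions the rule; the second-to-last letter is.
"hivozb" has second-to-last letter 'z'. The stems whose second-to-last letter is 'z' (buvozf → buvozfuv, latavazb → latavazbuv) add -uv.
The other patterns: stems whose second-to-last letter is 'f' add the prefix mi-; stems whose second-to-last letter is 'k' insert -as- after the first vowel; stems whose second-to-last letter is 'n' or 's' delete the last vowel and add -et.
So hivozb → hivozbuv.

hivozbuv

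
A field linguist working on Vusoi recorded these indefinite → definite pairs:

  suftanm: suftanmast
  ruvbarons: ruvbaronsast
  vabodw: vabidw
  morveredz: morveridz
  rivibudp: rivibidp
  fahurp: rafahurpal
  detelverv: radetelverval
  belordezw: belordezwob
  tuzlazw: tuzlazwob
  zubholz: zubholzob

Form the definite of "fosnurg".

"fosnurg" has second-to-last letter 'r'. The stems whose second-to-last letter is 'r' (fahurp → rafahurpal, detelverv → radetelverval) add ra- … -al around the stem.
So fosnurg → rafosnurgal.

rafosnurgal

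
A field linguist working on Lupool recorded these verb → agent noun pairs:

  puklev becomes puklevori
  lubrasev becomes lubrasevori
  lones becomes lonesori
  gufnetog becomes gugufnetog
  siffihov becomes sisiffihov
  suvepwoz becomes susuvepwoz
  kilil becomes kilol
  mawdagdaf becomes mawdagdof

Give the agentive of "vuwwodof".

vuvuwwodof

puklev and siffihov both end in -v yet inflect differently (puklevori, sisiffihov), so the final letter is not what conditions the rule; the last vowel is.
"vuwwodof" has last vowel 'o'. The stems whose last vowel is 'o' (gufnetog → gugufnetog, siffihov → sisiffihov, suvepwoz → susuvepwoz) repeat the first consonant+vowel as a prefix.
The other patterns: stems whose last vowel is 'e' add -ori; stems whose last vowel is 'a' or 'i' change the last vowel to 'o'.
So vuwwodof → vuvuwwodof.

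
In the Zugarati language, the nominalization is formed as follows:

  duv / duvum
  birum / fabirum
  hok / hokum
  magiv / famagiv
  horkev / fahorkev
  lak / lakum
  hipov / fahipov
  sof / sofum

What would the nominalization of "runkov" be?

duv and magiv both end in -v yet inflect differently (duvum, famagiv), so the final letter is not what conditions the rule; the number of vowels is.
"runkov" has 2 vowels. The stems with 2 vowels (magiv → famagiv, horkev → fahorkev, birum → fabirum) add the prefix fa-.
The other pattern: stems with 1 vowel add -um.
So runkov → farunkov.

farunkov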